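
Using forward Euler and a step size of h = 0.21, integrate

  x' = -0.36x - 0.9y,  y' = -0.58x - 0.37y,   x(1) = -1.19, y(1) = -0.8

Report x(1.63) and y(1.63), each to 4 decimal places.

Euler on (x,y): x_{n+1} = x_n + h·x', y_{n+1} = y_n + h·y'.
1.000000: (-1.190000, -0.800000); f=(1.148400, 0.986200) → (-0.948836, -0.592898)
1.210000: (-0.948836, -0.592898); f=(0.875189, 0.769697) → (-0.765046, -0.431262)
1.420000: (-0.765046, -0.431262); f=(0.663552, 0.603294) → (-0.625700, -0.304570)
(x(1.63), y(1.63)) ≈ (-0.6257, -0.3046)

-0.6257, -0.3046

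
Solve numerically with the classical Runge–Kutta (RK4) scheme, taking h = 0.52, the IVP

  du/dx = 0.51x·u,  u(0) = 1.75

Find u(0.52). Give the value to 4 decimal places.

1.8749

RK4: k1 = f(x_n, u_n); k2 = f(x_n + h/2, u_n + (h/2)·k1); k3 = f(x_n + h/2, u_n + (h/2)·k2); k4 = f(x_n + h, u_n + h·k3); u_{n+1} = u_n + (h/6)·(k1 + 2k2 + 2k3 + k4).
x=0.000000, u=1.750000:
  k1 = f(0.000000, 1.750000) = 0.000000
  k2 = f(0.260000, 1.750000) = 0.232050
  k3 = f(0.260000, 1.810333) = 0.240050
  k4 = f(0.520000, 1.874826) = 0.497204
  u ← 1.750000 + (0.52/6)·(k1 + 2k2 + 2k3 + k4) = 1.874922
u(0.52) ≈ 1.8749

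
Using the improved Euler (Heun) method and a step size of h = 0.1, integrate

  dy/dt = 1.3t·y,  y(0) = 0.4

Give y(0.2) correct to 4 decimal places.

Heun: k1 = f(t_n, y_n); k2 = f(t_n + h, y_n + h·k1); y_{n+1} = y_n + (h/2)·(k1 + k2).
t=0.000000, y=0.400000:
  k1 = f(0.000000, 0.400000) = 0.000000
  k2 = f(0.100000, 0.400000) = 0.052000
  y ← 0.400000 + (0.1/2)·(0.000000 + 0.052000) = 0.402600
t=0.100000, y=0.402600:
  k1 = f(0.100000, 0.402600) = 0.052338
  k2 = f(0.200000, 0.407834) = 0.106037
  y ← 0.402600 + (0.1/2)·(0.052338 + 0.106037) = 0.410519
y(0.2) ≈ 0.4105

0.4105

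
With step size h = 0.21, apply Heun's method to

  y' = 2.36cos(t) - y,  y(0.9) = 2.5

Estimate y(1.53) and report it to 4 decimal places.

Heun: k1 = f(t_n, y_n); k2 = f(t_n + h, y_n + h·k1); y_{n+1} = y_n + (h/2)·(k1 + k2).
t=0.900000, y=2.500000:
  k1 = f(0.900000, 2.500000) = -1.033000
  k2 = f(1.110000, 2.283070) = -1.233669
  y ← 2.500000 + (0.21/2)·(-1.033000 + (-1.233669)) = 2.262000
t=1.110000, y=2.262000:
  k1 = f(1.110000, 2.262000) = -1.212599
  k2 = f(1.320000, 2.007354) = -1.421660
  y ← 2.262000 + (0.21/2)·(-1.212599 + (-1.421660)) = 1.985403
t=1.320000, y=1.985403:
  k1 = f(1.320000, 1.985403) = -1.399709
  k2 = f(1.530000, 1.691464) = -1.595211
  y ← 1.985403 + (0.21/2)·(-1.399709 + (-1.595211)) = 1.670936
y(1.53) ≈ 1.6709

1.6709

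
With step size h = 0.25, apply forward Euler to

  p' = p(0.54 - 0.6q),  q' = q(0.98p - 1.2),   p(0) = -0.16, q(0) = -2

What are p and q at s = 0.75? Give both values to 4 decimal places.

-0.3865, -0.5317

Euler on (p,q): p_{n+1} = p_n + h·p', q_{n+1} = q_n + h·q'.
0.000000: (-0.160000, -2.000000); f=(-0.278400, 2.713600) → (-0.229600, -1.321600)
0.250000: (-0.229600, -1.321600); f=(-0.306048, 1.883291) → (-0.306112, -0.850777)
0.500000: (-0.306112, -0.850777); f=(-0.321560, 1.276157) → (-0.386502, -0.531738)
(p(0.75), q(0.75)) ≈ (-0.3865, -0.5317)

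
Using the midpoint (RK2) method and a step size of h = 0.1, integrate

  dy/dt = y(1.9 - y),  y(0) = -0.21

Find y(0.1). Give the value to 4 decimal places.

Midpoint: k1 = f(t_n, y_n); k2 = f(t_n + h/2, y_n + (h/2)·k1); y_{n+1} = y_n + h·k2.
t=0.000000, y=-0.210000:
  k1 = f(0.000000, -0.210000) = -0.443100
  k2 = f(0.050000, -0.232155) = -0.494990
  y ← -0.210000 + 0.1·(-0.494990) = -0.259499
y(0.1) ≈ -0.2595

-0.2595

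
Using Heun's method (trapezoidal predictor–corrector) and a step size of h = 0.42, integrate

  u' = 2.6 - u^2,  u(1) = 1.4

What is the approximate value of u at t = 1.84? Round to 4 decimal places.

Heun: k1 = f(t_n, u_n); k2 = f(t_n + h, u_n + h·k1); u_{n+1} = u_n + (h/2)·(k1 + k2).
t=1.000000, u=1.400000:
  k1 = f(1.000000, 1.400000) = 0.640000
  k2 = f(1.420000, 1.668800) = -0.184893
  u ← 1.400000 + (0.42/2)·(0.640000 + (-0.184893)) = 1.495572
t=1.420000, u=1.495572:
  k1 = f(1.420000, 1.495572) = 0.363263
  k2 = f(1.840000, 1.648143) = -0.116375
  u ← 1.495572 + (0.42/2)·(0.363263 + (-0.116375)) = 1.547419
u(1.84) ≈ 1.5474

1.5474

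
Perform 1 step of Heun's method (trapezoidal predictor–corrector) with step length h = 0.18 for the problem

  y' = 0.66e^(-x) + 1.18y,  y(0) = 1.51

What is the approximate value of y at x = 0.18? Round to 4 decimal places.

Heun: k1 = f(x_n, y_n); k2 = f(x_n + h, y_n + h·k1); y_{n+1} = y_n + (h/2)·(k1 + k2).
x=0.000000, y=1.510000:
  k1 = f(0.000000, 1.510000) = 2.441800
  k2 = f(0.180000, 1.949524) = 2.851717
  y ← 1.510000 + (0.18/2)·(2.441800 + 2.851717) = 1.986416
y(0.18) ≈ 1.9864

1.9864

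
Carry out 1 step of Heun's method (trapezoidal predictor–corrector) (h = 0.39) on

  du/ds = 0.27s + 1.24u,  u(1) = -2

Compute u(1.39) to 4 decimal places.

Heun: k1 = f(s_n, u_n); k2 = f(s_n + h, u_n + h·k1); u_{n+1} = u_n + (h/2)·(k1 + k2).
s=1.000000, u=-2.000000:
  k1 = f(1.000000, -2.000000) = -2.210000
  k2 = f(1.390000, -2.861900) = -3.173456
  u ← -2.000000 + (0.39/2)·(-2.210000 + (-3.173456)) = -3.049774
u(1.39) ≈ -3.0498

-3.0498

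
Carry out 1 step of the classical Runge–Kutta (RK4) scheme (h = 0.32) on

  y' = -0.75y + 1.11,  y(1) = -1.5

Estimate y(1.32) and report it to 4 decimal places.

-0.8642

RK4: k1 = f(x_n, y_n); k2 = f(x_n + h/2, y_n + (h/2)·k1); k3 = f(x_n + h/2, y_n + (h/2)·k2); k4 = f(x_n + h, y_n + h·k3); y_{n+1} = y_n + (h/6)·(k1 + 2k2 + 2k3 + k4).
x=1.000000, y=-1.500000:
  k1 = f(1.000000, -1.500000) = 2.235000
  k2 = f(1.160000, -1.142400) = 1.966800
  k3 = f(1.160000, -1.185312) = 1.998984
  k4 = f(1.320000, -0.860325) = 1.755244
  y ← -1.500000 + (0.32/6)·(k1 + 2k2 + 2k3 + k4) = -0.864170
y(1.32) ≈ -0.8642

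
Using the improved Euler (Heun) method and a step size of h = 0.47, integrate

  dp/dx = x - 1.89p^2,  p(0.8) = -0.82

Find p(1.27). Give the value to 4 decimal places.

-1.1138

Heun: k1 = f(x_n, p_n); k2 = f(x_n + h, p_n + h·k1); p_{n+1} = p_n + (h/2)·(k1 + k2).
x=0.800000, p=-0.820000:
  k1 = f(0.800000, -0.820000) = -0.470836
  k2 = f(1.270000, -1.041293) = -0.779310
  p ← -0.820000 + (0.47/2)·(-0.470836 + (-0.779310)) = -1.113784
p(1.27) ≈ -1.1138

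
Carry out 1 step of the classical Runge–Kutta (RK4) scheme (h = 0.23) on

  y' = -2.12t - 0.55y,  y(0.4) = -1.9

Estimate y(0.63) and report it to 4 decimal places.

RK4: k1 = f(t_n, y_n); k2 = f(t_n + h/2, y_n + (h/2)·k1); k3 = f(t_n + h/2, y_n + (h/2)·k2); k4 = f(t_n + h, y_n + h·k3); y_{n+1} = y_n + (h/6)·(k1 + 2k2 + 2k3 + k4).
t=0.400000, y=-1.900000:
  k1 = f(0.400000, -1.900000) = 0.197000
  k2 = f(0.515000, -1.877345) = -0.059260
  k3 = f(0.515000, -1.906815) = -0.043052
  k4 = f(0.630000, -1.909902) = -0.285154
  y ← -1.900000 + (0.23/6)·(k1 + 2k2 + 2k3 + k4) = -1.911223
y(0.63) ≈ -1.9112

-1.9112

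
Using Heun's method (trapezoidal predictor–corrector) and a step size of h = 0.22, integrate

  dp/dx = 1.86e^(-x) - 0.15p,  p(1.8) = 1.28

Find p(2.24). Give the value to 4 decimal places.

Heun: k1 = f(x_n, p_n); k2 = f(x_n + h, p_n + h·k1); p_{n+1} = p_n + (h/2)·(k1 + k2).
x=1.800000, p=1.280000:
  k1 = f(1.800000, 1.280000) = 0.115456
  k2 = f(2.020000, 1.305400) = 0.050929
  p ← 1.280000 + (0.22/2)·(0.115456 + 0.050929) = 1.298302
x=2.020000, p=1.298302:
  k1 = f(2.020000, 1.298302) = 0.051994
  k2 = f(2.240000, 1.309741) = 0.001552
  p ← 1.298302 + (0.22/2)·(0.051994 + 0.001552) = 1.304192
p(2.24) ≈ 1.3042

1.3042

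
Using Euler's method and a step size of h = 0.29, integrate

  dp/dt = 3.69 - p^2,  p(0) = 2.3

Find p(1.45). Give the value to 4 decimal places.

1.9209

Euler: p_{n+1} = p_n + h·f(t_n, p_n).
t=0.000000, p=2.300000: f=-1.600000 → p ← 2.300000 + 0.29·(-1.600000) = 1.836000
t=0.290000, p=1.836000: f=0.319104 → p ← 1.836000 + 0.29·0.319104 = 1.928540
t=0.580000, p=1.928540: f=-0.029267 → p ← 1.928540 + 0.29·(-0.029267) = 1.920053
t=0.870000, p=1.920053: f=0.003398 → p ← 1.920053 + 0.29·0.003398 = 1.921038
t=1.160000, p=1.921038: f=-0.000387 → p ← 1.921038 + 0.29·(-0.000387) = 1.920926
p(1.45) ≈ 1.9209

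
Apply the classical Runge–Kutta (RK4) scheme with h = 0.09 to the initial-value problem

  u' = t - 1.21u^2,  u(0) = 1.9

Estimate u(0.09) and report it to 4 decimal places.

1.5779

RK4: k1 = f(t_n, u_n); k2 = f(t_n + h/2, u_n + (h/2)·k1); k3 = f(t_n + h/2, u_n + (h/2)·k2); k4 = f(t_n + h, u_n + h·k3); u_{n+1} = u_n + (h/6)·(k1 + 2k2 + 2k3 + k4).
t=0.000000, u=1.900000:
  k1 = f(0.000000, 1.900000) = -4.368100
  k2 = f(0.045000, 1.703435) = -3.466048
  k3 = f(0.045000, 1.744028) = -3.635376
  k4 = f(0.090000, 1.572816) = -2.903238
  u ← 1.900000 + (0.09/6)·(k1 + 2k2 + 2k3 + k4) = 1.577887
u(0.09) ≈ 1.5779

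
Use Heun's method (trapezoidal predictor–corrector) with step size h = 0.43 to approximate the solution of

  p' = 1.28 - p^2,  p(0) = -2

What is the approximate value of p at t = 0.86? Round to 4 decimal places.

-41.8580

Heun: k1 = f(t_n, p_n); k2 = f(t_n + h, p_n + h·k1); p_{n+1} = p_n + (h/2)·(k1 + k2).
t=0.000000, p=-2.000000:
  k1 = f(0.000000, -2.000000) = -2.720000
  k2 = f(0.430000, -3.169600) = -8.766364
  p ← -2.000000 + (0.43/2)·(-2.720000 + (-8.766364)) = -4.469568
t=0.430000, p=-4.469568:
  k1 = f(0.430000, -4.469568) = -18.697041
  k2 = f(0.860000, -12.509296) = -155.202482
  p ← -4.469568 + (0.43/2)·(-18.697041 + (-155.202482)) = -41.857966
p(0.86) ≈ -41.8580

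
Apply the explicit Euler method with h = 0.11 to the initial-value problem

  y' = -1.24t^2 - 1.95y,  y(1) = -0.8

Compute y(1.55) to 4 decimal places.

Euler: y_{n+1} = y_n + h·f(t_n, y_n).
t=1.000000, y=-0.800000: f=0.320000 → y ← -0.800000 + 0.11·0.320000 = -0.764800
t=1.110000, y=-0.764800: f=-0.036444 → y ← -0.764800 + 0.11·(-0.036444) = -0.768809
t=1.220000, y=-0.768809: f=-0.346439 → y ← -0.768809 + 0.11·(-0.346439) = -0.806917
t=1.330000, y=-0.806917: f=-0.619948 → y ← -0.806917 + 0.11·(-0.619948) = -0.875111
t=1.440000, y=-0.875111: f=-0.864797 → y ← -0.875111 + 0.11·(-0.864797) = -0.970239
y(1.55) ≈ -0.9702

-0.9702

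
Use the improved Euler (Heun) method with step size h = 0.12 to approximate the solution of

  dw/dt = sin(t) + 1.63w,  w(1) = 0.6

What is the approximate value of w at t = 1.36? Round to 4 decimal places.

1.5181

Heun: k1 = f(t_n, w_n); k2 = f(t_n + h, w_n + h·k1); w_{n+1} = w_n + (h/2)·(k1 + k2).
t=1.000000, w=0.600000:
  k1 = f(1.000000, 0.600000) = 1.819471
  k2 = f(1.120000, 0.818337) = 2.233989
  w ← 0.600000 + (0.12/2)·(1.819471 + 2.233989) = 0.843208
t=1.120000, w=0.843208:
  k1 = f(1.120000, 0.843208) = 2.274529
  k2 = f(1.240000, 1.116151) = 2.765110
  w ← 0.843208 + (0.12/2)·(2.274529 + 2.765110) = 1.145586
t=1.240000, w=1.145586:
  k1 = f(1.240000, 1.145586) = 2.813089
  k2 = f(1.360000, 1.483157) = 3.395410
  w ← 1.145586 + (0.12/2)·(2.813089 + 3.395410) = 1.518096
w(1.36) ≈ 1.5181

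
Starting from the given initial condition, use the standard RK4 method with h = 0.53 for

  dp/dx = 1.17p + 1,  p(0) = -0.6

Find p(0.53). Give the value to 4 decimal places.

RK4: k1 = f(x_n, p_n); k2 = f(x_n + h/2, p_n + (h/2)·k1); k3 = f(x_n + h/2, p_n + (h/2)·k2); k4 = f(x_n + h, p_n + h·k3); p_{n+1} = p_n + (h/6)·(k1 + 2k2 + 2k3 + k4).
x=0.000000, p=-0.600000:
  k1 = f(0.000000, -0.600000) = 0.298000
  k2 = f(0.265000, -0.521030) = 0.390395
  k3 = f(0.265000, -0.496545) = 0.419042
  k4 = f(0.530000, -0.377908) = 0.557848
  p ← -0.600000 + (0.53/6)·(k1 + 2k2 + 2k3 + k4) = -0.381400
p(0.53) ≈ -0.3814

-0.3814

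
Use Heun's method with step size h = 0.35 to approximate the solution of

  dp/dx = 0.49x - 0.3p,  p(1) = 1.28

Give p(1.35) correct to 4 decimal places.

1.3452

Heun: k1 = f(x_n, p_n); k2 = f(x_n + h, p_n + h·k1); p_{n+1} = p_n + (h/2)·(k1 + k2).
x=1.000000, p=1.280000:
  k1 = f(1.000000, 1.280000) = 0.106000
  k2 = f(1.350000, 1.317100) = 0.266370
  p ← 1.280000 + (0.35/2)·(0.106000 + 0.266370) = 1.345165
p(1.35) ≈ 1.3452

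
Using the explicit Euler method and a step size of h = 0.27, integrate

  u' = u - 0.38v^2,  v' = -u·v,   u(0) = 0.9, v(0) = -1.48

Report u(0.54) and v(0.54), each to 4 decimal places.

1.0374, -0.8426

Euler on (u,v): u_{n+1} = u_n + h·u', v_{n+1} = v_n + h·v'.
0.000000: (0.900000, -1.480000); f=(0.067648, 1.332000) → (0.918265, -1.120360)
0.270000: (0.918265, -1.120360); f=(0.441286, 1.028787) → (1.037412, -0.842587)
(u(0.54), v(0.54)) ≈ (1.0374, -0.8426)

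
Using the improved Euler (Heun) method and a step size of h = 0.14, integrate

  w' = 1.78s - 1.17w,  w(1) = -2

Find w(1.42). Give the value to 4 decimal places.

-0.5021

Heun: k1 = f(s_n, w_n); k2 = f(s_n + h, w_n + h·k1); w_{n+1} = w_n + (h/2)·(k1 + k2).
s=1.000000, w=-2.000000:
  k1 = f(1.000000, -2.000000) = 4.120000
  k2 = f(1.140000, -1.423200) = 3.694344
  w ← -2.000000 + (0.14/2)·(4.120000 + 3.694344) = -1.452996
s=1.140000, w=-1.452996:
  k1 = f(1.140000, -1.452996) = 3.729205
  k2 = f(1.280000, -0.930907) = 3.367561
  w ← -1.452996 + (0.14/2)·(3.729205 + 3.367561) = -0.956222
s=1.280000, w=-0.956222:
  k1 = f(1.280000, -0.956222) = 3.397180
  k2 = f(1.420000, -0.480617) = 3.089922
  w ← -0.956222 + (0.14/2)·(3.397180 + 3.089922) = -0.502125
w(1.42) ≈ -0.5021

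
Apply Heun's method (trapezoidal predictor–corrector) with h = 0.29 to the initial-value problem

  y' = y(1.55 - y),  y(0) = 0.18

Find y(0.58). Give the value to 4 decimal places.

0.3745

Heun: k1 = f(x_n, y_n); k2 = f(x_n + h, y_n + h·k1); y_{n+1} = y_n + (h/2)·(k1 + k2).
x=0.000000, y=0.180000:
  k1 = f(0.000000, 0.180000) = 0.246600
  k2 = f(0.290000, 0.251514) = 0.326587
  y ← 0.180000 + (0.29/2)·(0.246600 + 0.326587) = 0.263112
x=0.290000, y=0.263112:
  k1 = f(0.290000, 0.263112) = 0.338596
  k2 = f(0.580000, 0.361305) = 0.429481
  y ← 0.263112 + (0.29/2)·(0.338596 + 0.429481) = 0.374483
y(0.58) ≈ 0.3745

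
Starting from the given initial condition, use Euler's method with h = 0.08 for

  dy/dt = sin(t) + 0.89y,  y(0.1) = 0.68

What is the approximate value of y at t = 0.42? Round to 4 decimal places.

0.9703

Euler: y_{n+1} = y_n + h·f(t_n, y_n).
t=0.100000, y=0.680000: f=0.705033 → y ← 0.680000 + 0.08·0.705033 = 0.736403
t=0.180000, y=0.736403: f=0.834428 → y ← 0.736403 + 0.08·0.834428 = 0.803157
t=0.260000, y=0.803157: f=0.971890 → y ← 0.803157 + 0.08·0.971890 = 0.880908
t=0.340000, y=0.880908: f=1.117495 → y ← 0.880908 + 0.08·1.117495 = 0.970308
y(0.42) ≈ 0.9703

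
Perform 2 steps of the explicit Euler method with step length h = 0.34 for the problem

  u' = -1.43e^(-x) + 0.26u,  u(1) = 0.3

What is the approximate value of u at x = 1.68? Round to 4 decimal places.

Euler: u_{n+1} = u_n + h·f(x_n, u_n).
x=1.000000, u=0.300000: f=-0.448068 → u ← 0.300000 + 0.34·(-0.448068) = 0.147657
x=1.340000, u=0.147657: f=-0.336048 → u ← 0.147657 + 0.34·(-0.336048) = 0.033401
u(1.68) ≈ 0.0334

0.0334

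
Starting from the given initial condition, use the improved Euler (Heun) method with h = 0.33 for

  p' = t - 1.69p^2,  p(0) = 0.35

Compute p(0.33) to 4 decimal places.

Heun: k1 = f(t_n, p_n); k2 = f(t_n + h, p_n + h·k1); p_{n+1} = p_n + (h/2)·(k1 + k2).
t=0.000000, p=0.350000:
  k1 = f(0.000000, 0.350000) = -0.207025
  k2 = f(0.330000, 0.281682) = 0.195908
  p ← 0.350000 + (0.33/2)·(-0.207025 + 0.195908) = 0.348166
p(0.33) ≈ 0.3482

0.3482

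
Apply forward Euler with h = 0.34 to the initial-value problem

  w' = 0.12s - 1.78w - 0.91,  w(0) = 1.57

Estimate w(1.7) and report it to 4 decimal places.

-0.4142

Euler: w_{n+1} = w_n + h·f(s_n, w_n).
s=0.000000, w=1.570000: f=-3.704600 → w ← 1.570000 + 0.34·(-3.704600) = 0.310436
s=0.340000, w=0.310436: f=-1.421776 → w ← 0.310436 + 0.34·(-1.421776) = -0.172968
s=0.680000, w=-0.172968: f=-0.520517 → w ← -0.172968 + 0.34·(-0.520517) = -0.349944
s=1.020000, w=-0.349944: f=-0.164700 → w ← -0.349944 + 0.34·(-0.164700) = -0.405942
s=1.360000, w=-0.405942: f=-0.024224 → w ← -0.405942 + 0.34·(-0.024224) = -0.414178
w(1.7) ≈ -0.4142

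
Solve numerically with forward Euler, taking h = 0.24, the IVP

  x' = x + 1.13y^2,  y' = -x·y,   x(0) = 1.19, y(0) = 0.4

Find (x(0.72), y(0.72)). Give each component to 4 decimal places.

Euler on (x,y): x_{n+1} = x_n + h·x', y_{n+1} = y_n + h·y'.
0.000000: (1.190000, 0.400000); f=(1.370800, -0.476000) → (1.518992, 0.285760)
0.240000: (1.518992, 0.285760); f=(1.611266, -0.434067) → (1.905696, 0.181584)
0.480000: (1.905696, 0.181584); f=(1.942955, -0.346044) → (2.372005, 0.098533)
(x(0.72), y(0.72)) ≈ (2.3720, 0.0985)

2.3720, 0.0985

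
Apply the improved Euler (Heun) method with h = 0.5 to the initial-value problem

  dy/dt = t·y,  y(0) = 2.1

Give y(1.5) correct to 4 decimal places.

Heun: k1 = f(t_n, y_n); k2 = f(t_n + h, y_n + h·k1); y_{n+1} = y_n + (h/2)·(k1 + k2).
t=0.000000, y=2.100000:
  k1 = f(0.000000, 2.100000) = 0.000000
  k2 = f(0.500000, 2.100000) = 1.050000
  y ← 2.100000 + (0.5/2)·(0.000000 + 1.050000) = 2.362500
t=0.500000, y=2.362500:
  k1 = f(0.500000, 2.362500) = 1.181250
  k2 = f(1.000000, 2.953125) = 2.953125
  y ← 2.362500 + (0.5/2)·(1.181250 + 2.953125) = 3.396094
t=1.000000, y=3.396094:
  k1 = f(1.000000, 3.396094) = 3.396094
  k2 = f(1.500000, 5.094141) = 7.641211
  y ← 3.396094 + (0.5/2)·(3.396094 + 7.641211) = 6.155420
y(1.5) ≈ 6.1554

6.1554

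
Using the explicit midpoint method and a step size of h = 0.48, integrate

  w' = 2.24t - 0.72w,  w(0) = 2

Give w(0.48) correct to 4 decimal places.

Midpoint: k1 = f(t_n, w_n); k2 = f(t_n + h/2, w_n + (h/2)·k1); w_{n+1} = w_n + h·k2.
t=0.000000, w=2.000000:
  k1 = f(0.000000, 2.000000) = -1.440000
  k2 = f(0.240000, 1.654400) = -0.653568
  w ← 2.000000 + 0.48·(-0.653568) = 1.686287
w(0.48) ≈ 1.6863

1.6863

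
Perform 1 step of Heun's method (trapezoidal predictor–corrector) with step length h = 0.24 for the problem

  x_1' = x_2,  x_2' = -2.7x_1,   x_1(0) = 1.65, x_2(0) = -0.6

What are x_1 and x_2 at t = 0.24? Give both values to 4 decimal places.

Heun on (x_1,x_2): k1 = f(t_n, state_n); k2 = f(t_n + h, state_n + h·k1); state_{n+1} = state_n + (h/2)·(k1 + k2).
0.000000: (1.650000, -0.600000)
  k1 = (-0.600000, -4.455000)
  predictor → (1.506000, -1.669200)
  k2 = (-1.669200, -4.066200)
  → (1.377696, -1.622544)
(x_1(0.24), x_2(0.24)) ≈ (1.3777, -1.6225)

1.3777, -1.6225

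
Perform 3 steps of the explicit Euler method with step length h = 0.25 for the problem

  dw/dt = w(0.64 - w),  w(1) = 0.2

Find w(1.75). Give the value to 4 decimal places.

Euler: w_{n+1} = w_n + h·f(t_n, w_n).
t=1.000000, w=0.200000: f=0.088000 → w ← 0.200000 + 0.25·0.088000 = 0.222000
t=1.250000, w=0.222000: f=0.092796 → w ← 0.222000 + 0.25·0.092796 = 0.245199
t=1.500000, w=0.245199: f=0.096805 → w ← 0.245199 + 0.25·0.096805 = 0.269400
w(1.75) ≈ 0.2694

0.2694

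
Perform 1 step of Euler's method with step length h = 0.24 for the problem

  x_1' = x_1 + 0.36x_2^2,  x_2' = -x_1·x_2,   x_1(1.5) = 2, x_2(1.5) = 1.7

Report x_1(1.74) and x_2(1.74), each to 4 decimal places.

Euler on (x_1,x_2): x_1_{n+1} = x_1_n + h·x_1', x_2_{n+1} = x_2_n + h·x_2'.
1.500000: (2.000000, 1.700000); f=(3.040400, -3.400000) → (2.729696, 0.884000)
(x_1(1.74), x_2(1.74)) ≈ (2.7297, 0.8840)

2.7297, 0.8840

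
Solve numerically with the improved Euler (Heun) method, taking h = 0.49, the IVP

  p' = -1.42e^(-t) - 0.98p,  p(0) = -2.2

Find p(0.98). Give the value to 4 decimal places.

-1.3789

Heun: k1 = f(t_n, p_n); k2 = f(t_n + h, p_n + h·k1); p_{n+1} = p_n + (h/2)·(k1 + k2).
t=0.000000, p=-2.200000:
  k1 = f(0.000000, -2.200000) = 0.736000
  k2 = f(0.490000, -1.839360) = 0.932643
  p ← -2.200000 + (0.49/2)·(0.736000 + 0.932643) = -1.791182
t=0.490000, p=-1.791182:
  k1 = f(0.490000, -1.791182) = 0.885429
  k2 = f(0.980000, -1.357322) = 0.797234
  p ← -1.791182 + (0.49/2)·(0.885429 + 0.797234) = -1.378930
p(0.98) ≈ -1.3789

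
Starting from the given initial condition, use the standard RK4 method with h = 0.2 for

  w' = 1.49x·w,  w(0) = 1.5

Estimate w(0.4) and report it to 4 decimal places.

1.6899

RK4: k1 = f(x_n, w_n); k2 = f(x_n + h/2, w_n + (h/2)·k1); k3 = f(x_n + h/2, w_n + (h/2)·k2); k4 = f(x_n + h, w_n + h·k3); w_{n+1} = w_n + (h/6)·(k1 + 2k2 + 2k3 + k4).
x=0.000000, w=1.500000:
  k1 = f(0.000000, 1.500000) = 0.000000
  k2 = f(0.100000, 1.500000) = 0.223500
  k3 = f(0.100000, 1.522350) = 0.226830
  k4 = f(0.200000, 1.545366) = 0.460519
  w ← 1.500000 + (0.2/6)·(k1 + 2k2 + 2k3 + k4) = 1.545373
x=0.200000, w=1.545373:
  k1 = f(0.200000, 1.545373) = 0.460521
  k2 = f(0.300000, 1.591425) = 0.711367
  k3 = f(0.300000, 1.616509) = 0.722580
  k4 = f(0.400000, 1.689889) = 1.007174
  w ← 1.545373 + (0.2/6)·(k1 + 2k2 + 2k3 + k4) = 1.689892
w(0.4) ≈ 1.6899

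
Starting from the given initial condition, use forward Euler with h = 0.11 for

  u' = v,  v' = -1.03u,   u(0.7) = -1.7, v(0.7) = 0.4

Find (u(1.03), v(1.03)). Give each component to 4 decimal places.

-1.5050, 0.9605

Euler on (u,v): u_{n+1} = u_n + h·u', v_{n+1} = v_n + h·v'.
0.700000: (-1.700000, 0.400000); f=(0.400000, 1.751000) → (-1.656000, 0.592610)
0.810000: (-1.656000, 0.592610); f=(0.592610, 1.705680) → (-1.590813, 0.780235)
0.920000: (-1.590813, 0.780235); f=(0.780235, 1.638537) → (-1.504987, 0.960474)
(u(1.03), v(1.03)) ≈ (-1.5050, 0.9605)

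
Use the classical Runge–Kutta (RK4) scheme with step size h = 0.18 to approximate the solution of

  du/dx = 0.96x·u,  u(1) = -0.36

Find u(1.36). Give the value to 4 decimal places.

RK4: k1 = f(x_n, u_n); k2 = f(x_n + h/2, u_n + (h/2)·k1); k3 = f(x_n + h/2, u_n + (h/2)·k2); k4 = f(x_n + h, u_n + h·k3); u_{n+1} = u_n + (h/6)·(k1 + 2k2 + 2k3 + k4).
x=1.000000, u=-0.360000:
  k1 = f(1.000000, -0.360000) = -0.345600
  k2 = f(1.090000, -0.391104) = -0.409251
  k3 = f(1.090000, -0.396833) = -0.415246
  k4 = f(1.180000, -0.434744) = -0.492478
  u ← -0.360000 + (0.18/6)·(k1 + 2k2 + 2k3 + k4) = -0.434612
x=1.180000, u=-0.434612:
  k1 = f(1.180000, -0.434612) = -0.492329
  k2 = f(1.270000, -0.478922) = -0.583901
  k3 = f(1.270000, -0.487163) = -0.593949
  k4 = f(1.360000, -0.541523) = -0.707013
  u ← -0.434612 + (0.18/6)·(k1 + 2k2 + 2k3 + k4) = -0.541263
u(1.36) ≈ -0.5413

-0.5413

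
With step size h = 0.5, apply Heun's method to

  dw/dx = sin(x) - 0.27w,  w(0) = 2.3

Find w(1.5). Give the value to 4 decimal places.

2.3336

Heun: k1 = f(x_n, w_n); k2 = f(x_n + h, w_n + h·k1); w_{n+1} = w_n + (h/2)·(k1 + k2).
x=0.000000, w=2.300000:
  k1 = f(0.000000, 2.300000) = -0.621000
  k2 = f(0.500000, 1.989500) = -0.057739
  w ← 2.300000 + (0.5/2)·(-0.621000 + (-0.057739)) = 2.130315
x=0.500000, w=2.130315:
  k1 = f(0.500000, 2.130315) = -0.095760
  k2 = f(1.000000, 2.082435) = 0.279213
  w ← 2.130315 + (0.5/2)·(-0.095760 + 0.279213) = 2.176179
x=1.000000, w=2.176179:
  k1 = f(1.000000, 2.176179) = 0.253903
  k2 = f(1.500000, 2.303130) = 0.375650
  w ← 2.176179 + (0.5/2)·(0.253903 + 0.375650) = 2.333567
w(1.5) ≈ 2.3336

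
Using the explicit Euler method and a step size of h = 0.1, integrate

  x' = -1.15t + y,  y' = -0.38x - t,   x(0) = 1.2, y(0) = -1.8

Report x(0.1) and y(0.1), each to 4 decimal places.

Euler on (x,y): x_{n+1} = x_n + h·x', y_{n+1} = y_n + h·y'.
0.000000: (1.200000, -1.800000); f=(-1.800000, -0.456000) → (1.020000, -1.845600)
(x(0.1), y(0.1)) ≈ (1.0200, -1.8456)

1.0200, -1.8456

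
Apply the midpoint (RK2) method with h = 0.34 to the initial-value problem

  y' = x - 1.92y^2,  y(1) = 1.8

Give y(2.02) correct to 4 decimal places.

1.4366

Midpoint: k1 = f(x_n, y_n); k2 = f(x_n + h/2, y_n + (h/2)·k1); y_{n+1} = y_n + h·k2.
x=1.000000, y=1.800000:
  k1 = f(1.000000, 1.800000) = -5.220800
  k2 = f(1.170000, 0.912464) = -0.428574
  y ← 1.800000 + 0.34·(-0.428574) = 1.654285
x=1.340000, y=1.654285:
  k1 = f(1.340000, 1.654285) = -3.914384
  k2 = f(1.510000, 0.988840) = -0.367383
  y ← 1.654285 + 0.34·(-0.367383) = 1.529375
x=1.680000, y=1.529375:
  k1 = f(1.680000, 1.529375) = -2.810855
  k2 = f(1.850000, 1.051529) = -0.272971
  y ← 1.529375 + 0.34·(-0.272971) = 1.436565
y(2.02) ≈ 1.4366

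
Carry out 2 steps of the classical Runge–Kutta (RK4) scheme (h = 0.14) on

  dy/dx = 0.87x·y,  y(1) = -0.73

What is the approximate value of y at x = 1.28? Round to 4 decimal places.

-0.9637

RK4: k1 = f(x_n, y_n); k2 = f(x_n + h/2, y_n + (h/2)·k1); k3 = f(x_n + h/2, y_n + (h/2)·k2); k4 = f(x_n + h, y_n + h·k3); y_{n+1} = y_n + (h/6)·(k1 + 2k2 + 2k3 + k4).
x=1.000000, y=-0.730000:
  k1 = f(1.000000, -0.730000) = -0.635100
  k2 = f(1.070000, -0.774457) = -0.720942
  k3 = f(1.070000, -0.780466) = -0.726536
  k4 = f(1.140000, -0.831715) = -0.824895
  y ← -0.730000 + (0.14/6)·(k1 + 2k2 + 2k3 + k4) = -0.831616
x=1.140000, y=-0.831616:
  k1 = f(1.140000, -0.831616) = -0.824796
  k2 = f(1.210000, -0.889351) = -0.936220
  k3 = f(1.210000, -0.897151) = -0.944431
  k4 = f(1.280000, -0.963836) = -1.073328
  y ← -0.831616 + (0.14/6)·(k1 + 2k2 + 2k3 + k4) = -0.963669
y(1.28) ≈ -0.9637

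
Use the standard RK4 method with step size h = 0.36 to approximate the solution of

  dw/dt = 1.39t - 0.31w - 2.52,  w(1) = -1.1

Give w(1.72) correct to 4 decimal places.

-1.2742

RK4: k1 = f(t_n, w_n); k2 = f(t_n + h/2, w_n + (h/2)·k1); k3 = f(t_n + h/2, w_n + (h/2)·k2); k4 = f(t_n + h, w_n + h·k3); w_{n+1} = w_n + (h/6)·(k1 + 2k2 + 2k3 + k4).
t=1.000000, w=-1.100000:
  k1 = f(1.000000, -1.100000) = -0.789000
  k2 = f(1.180000, -1.242020) = -0.494774
  k3 = f(1.180000, -1.189059) = -0.511192
  k4 = f(1.360000, -1.284029) = -0.231551
  w ← -1.100000 + (0.36/6)·(k1 + 2k2 + 2k3 + k4) = -1.281949
t=1.360000, w=-1.281949:
  k1 = f(1.360000, -1.281949) = -0.232196
  k2 = f(1.540000, -1.323744) = 0.030961
  k3 = f(1.540000, -1.276376) = 0.016277
  k4 = f(1.720000, -1.276089) = 0.266388
  w ← -1.281949 + (0.36/6)·(k1 + 2k2 + 2k3 + k4) = -1.274229
w(1.72) ≈ -1.2742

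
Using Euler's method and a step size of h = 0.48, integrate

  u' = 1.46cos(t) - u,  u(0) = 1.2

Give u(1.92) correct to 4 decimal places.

0.6548

Euler: u_{n+1} = u_n + h·f(t_n, u_n).
t=0.000000, u=1.200000: f=0.260000 → u ← 1.200000 + 0.48·0.260000 = 1.324800
t=0.480000, u=1.324800: f=-0.029787 → u ← 1.324800 + 0.48·(-0.029787) = 1.310502
t=0.960000, u=1.310502: f=-0.473163 → u ← 1.310502 + 0.48·(-0.473163) = 1.083384
t=1.440000, u=1.083384: f=-0.892965 → u ← 1.083384 + 0.48·(-0.892965) = 0.654761
u(1.92) ≈ 0.6548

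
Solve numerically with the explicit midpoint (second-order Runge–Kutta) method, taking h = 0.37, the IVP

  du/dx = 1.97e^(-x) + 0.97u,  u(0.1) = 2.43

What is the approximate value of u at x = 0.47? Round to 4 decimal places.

Midpoint: k1 = f(x_n, u_n); k2 = f(x_n + h/2, u_n + (h/2)·k1); u_{n+1} = u_n + h·k2.
x=0.100000, u=2.430000:
  k1 = f(0.100000, 2.430000) = 4.139630
  k2 = f(0.285000, 3.195831) = 4.581425
  u ← 2.430000 + 0.37·4.581425 = 4.125127
u(0.47) ≈ 4.1251

4.1251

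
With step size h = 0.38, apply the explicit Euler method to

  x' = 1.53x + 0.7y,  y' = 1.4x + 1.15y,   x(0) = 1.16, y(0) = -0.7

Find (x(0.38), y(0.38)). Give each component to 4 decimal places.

1.6482, -0.3888

Euler on (x,y): x_{n+1} = x_n + h·x', y_{n+1} = y_n + h·y'.
0.000000: (1.160000, -0.700000); f=(1.284800, 0.819000) → (1.648224, -0.388780)
(x(0.38), y(0.38)) ≈ (1.6482, -0.3888)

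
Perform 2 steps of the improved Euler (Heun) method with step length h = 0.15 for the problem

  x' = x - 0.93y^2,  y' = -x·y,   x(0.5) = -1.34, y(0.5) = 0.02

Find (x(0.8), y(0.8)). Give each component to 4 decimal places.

Heun on (x,y): k1 = f(t_n, state_n); k2 = f(t_n + h, state_n + h·k1); state_{n+1} = state_n + (h/2)·(k1 + k2).
0.500000: (-1.340000, 0.020000)
  k1 = (-1.340372, 0.026800)
  predictor → (-1.541056, 0.024020)
  k2 = (-1.541592, 0.037016)
  → (-1.556147, 0.024786)
0.650000: (-1.556147, 0.024786)
  k1 = (-1.556719, 0.038571)
  predictor → (-1.789655, 0.030572)
  k2 = (-1.790524, 0.054713)
  → (-1.807191, 0.031783)
(x(0.8), y(0.8)) ≈ (-1.8072, 0.0318)

-1.8072, 0.0318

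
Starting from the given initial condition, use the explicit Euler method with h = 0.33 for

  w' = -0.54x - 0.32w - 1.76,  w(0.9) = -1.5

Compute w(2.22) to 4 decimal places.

-3.8158

Euler: w_{n+1} = w_n + h·f(x_n, w_n).
x=0.900000, w=-1.500000: f=-1.766000 → w ← -1.500000 + 0.33·(-1.766000) = -2.082780
x=1.230000, w=-2.082780: f=-1.757710 → w ← -2.082780 + 0.33·(-1.757710) = -2.662824
x=1.560000, w=-2.662824: f=-1.750296 → w ← -2.662824 + 0.33·(-1.750296) = -3.240422
x=1.890000, w=-3.240422: f=-1.743665 → w ← -3.240422 + 0.33·(-1.743665) = -3.815832
w(2.22) ≈ -3.8158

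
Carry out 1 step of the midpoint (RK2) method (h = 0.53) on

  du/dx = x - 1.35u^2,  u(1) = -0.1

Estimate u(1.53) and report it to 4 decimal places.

0.5518

Midpoint: k1 = f(x_n, u_n); k2 = f(x_n + h/2, u_n + (h/2)·k1); u_{n+1} = u_n + h·k2.
x=1.000000, u=-0.100000:
  k1 = f(1.000000, -0.100000) = 0.986500
  k2 = f(1.265000, 0.161422) = 1.229823
  u ← -0.100000 + 0.53·1.229823 = 0.551806
u(1.53) ≈ 0.5518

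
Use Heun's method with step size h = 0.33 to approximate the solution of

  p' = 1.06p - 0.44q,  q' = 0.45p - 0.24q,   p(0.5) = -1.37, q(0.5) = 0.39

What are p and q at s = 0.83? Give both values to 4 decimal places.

-1.9826, 0.1252

Heun on (p,q): k1 = f(s_n, state_n); k2 = f(s_n + h, state_n + h·k1); state_{n+1} = state_n + (h/2)·(k1 + k2).
0.500000: (-1.370000, 0.390000)
  k1 = (-1.623800, -0.710100)
  predictor → (-1.905854, 0.155667)
  k2 = (-2.088699, -0.894994)
  → (-1.982562, 0.125159)
(p(0.83), q(0.83)) ≈ (-1.9826, 0.1252)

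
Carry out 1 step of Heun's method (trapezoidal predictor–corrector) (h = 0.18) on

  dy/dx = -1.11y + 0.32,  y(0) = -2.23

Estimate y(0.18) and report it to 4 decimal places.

Heun: k1 = f(x_n, y_n); k2 = f(x_n + h, y_n + h·k1); y_{n+1} = y_n + (h/2)·(k1 + k2).
x=0.000000, y=-2.230000:
  k1 = f(0.000000, -2.230000) = 2.795300
  k2 = f(0.180000, -1.726846) = 2.236799
  y ← -2.230000 + (0.18/2)·(2.795300 + 2.236799) = -1.777111
y(0.18) ≈ -1.7771

-1.7771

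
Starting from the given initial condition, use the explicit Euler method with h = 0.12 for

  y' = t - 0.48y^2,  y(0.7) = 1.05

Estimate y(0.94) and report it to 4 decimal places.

Euler: y_{n+1} = y_n + h·f(t_n, y_n).
t=0.700000, y=1.050000: f=0.170800 → y ← 1.050000 + 0.12·0.170800 = 1.070496
t=0.820000, y=1.070496: f=0.269938 → y ← 1.070496 + 0.12·0.269938 = 1.102889
y(0.94) ≈ 1.1029

1.1029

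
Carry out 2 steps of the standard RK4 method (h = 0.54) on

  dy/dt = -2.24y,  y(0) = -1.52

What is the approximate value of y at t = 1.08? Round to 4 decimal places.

RK4: k1 = f(t_n, y_n); k2 = f(t_n + h/2, y_n + (h/2)·k1); k3 = f(t_n + h/2, y_n + (h/2)·k2); k4 = f(t_n + h, y_n + h·k3); y_{n+1} = y_n + (h/6)·(k1 + 2k2 + 2k3 + k4).
t=0.000000, y=-1.520000:
  k1 = f(0.000000, -1.520000) = 3.404800
  k2 = f(0.270000, -0.600704) = 1.345577
  k3 = f(0.270000, -1.156694) = 2.590995
  k4 = f(0.540000, -0.120863) = 0.270732
  y ← -1.520000 + (0.54/6)·(k1 + 2k2 + 2k3 + k4) = -0.480619
t=0.540000, y=-0.480619:
  k1 = f(0.540000, -0.480619) = 1.076587
  k2 = f(0.810000, -0.189941) = 0.425467
  k3 = f(0.810000, -0.365743) = 0.819264
  k4 = f(1.080000, -0.038216) = 0.085605
  y ← -0.480619 + (0.54/6)·(k1 + 2k2 + 2k3 + k4) = -0.151970
y(1.08) ≈ -0.1520

-0.1520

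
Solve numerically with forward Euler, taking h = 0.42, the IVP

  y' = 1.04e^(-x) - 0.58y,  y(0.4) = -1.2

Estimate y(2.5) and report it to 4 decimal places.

0.0717

Euler: y_{n+1} = y_n + h·f(x_n, y_n).
x=0.400000, y=-1.200000: f=1.393133 → y ← -1.200000 + 0.42·1.393133 = -0.614884
x=0.820000, y=-0.614884: f=0.814682 → y ← -0.614884 + 0.42·0.814682 = -0.272718
x=1.240000, y=-0.272718: f=0.459136 → y ← -0.272718 + 0.42·0.459136 = -0.079881
x=1.660000, y=-0.079881: f=0.244075 → y ← -0.079881 + 0.42·0.244075 = 0.022631
x=2.080000, y=0.022631: f=0.116802 → y ← 0.022631 + 0.42·0.116802 = 0.071688
y(2.5) ≈ 0.0717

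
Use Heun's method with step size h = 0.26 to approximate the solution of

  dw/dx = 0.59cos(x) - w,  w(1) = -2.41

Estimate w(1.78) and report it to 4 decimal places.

Heun: k1 = f(x_n, w_n); k2 = f(x_n + h, w_n + h·k1); w_{n+1} = w_n + (h/2)·(k1 + k2).
x=1.000000, w=-2.410000:
  k1 = f(1.000000, -2.410000) = 2.728778
  k2 = f(1.260000, -1.700518) = 1.880950
  w ← -2.410000 + (0.26/2)·(2.728778 + 1.880950) = -1.810735
x=1.260000, w=-1.810735:
  k1 = f(1.260000, -1.810735) = 1.991167
  k2 = f(1.520000, -1.293032) = 1.322989
  w ← -1.810735 + (0.26/2)·(1.991167 + 1.322989) = -1.379895
x=1.520000, w=-1.379895:
  k1 = f(1.520000, -1.379895) = 1.409852
  k2 = f(1.780000, -1.013334) = 0.890802
  w ← -1.379895 + (0.26/2)·(1.409852 + 0.890802) = -1.080810
w(1.78) ≈ -1.0808

-1.0808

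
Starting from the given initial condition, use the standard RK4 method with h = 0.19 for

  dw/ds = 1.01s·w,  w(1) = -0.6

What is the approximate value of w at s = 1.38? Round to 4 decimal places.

-0.9473

RK4: k1 = f(s_n, w_n); k2 = f(s_n + h/2, w_n + (h/2)·k1); k3 = f(s_n + h/2, w_n + (h/2)·k2); k4 = f(s_n + h, w_n + h·k3); w_{n+1} = w_n + (h/6)·(k1 + 2k2 + 2k3 + k4).
s=1.000000, w=-0.600000:
  k1 = f(1.000000, -0.600000) = -0.606000
  k2 = f(1.095000, -0.657570) = -0.727240
  k3 = f(1.095000, -0.669088) = -0.739978
  k4 = f(1.190000, -0.740596) = -0.890122
  w ← -0.600000 + (0.19/6)·(k1 + 2k2 + 2k3 + k4) = -0.740301
s=1.190000, w=-0.740301:
  k1 = f(1.190000, -0.740301) = -0.889768
  k2 = f(1.285000, -0.824829) = -1.070504
  k3 = f(1.285000, -0.841999) = -1.092788
  k4 = f(1.380000, -0.947931) = -1.321226
  w ← -0.740301 + (0.19/6)·(k1 + 2k2 + 2k3 + k4) = -0.947324
w(1.38) ≈ -0.9473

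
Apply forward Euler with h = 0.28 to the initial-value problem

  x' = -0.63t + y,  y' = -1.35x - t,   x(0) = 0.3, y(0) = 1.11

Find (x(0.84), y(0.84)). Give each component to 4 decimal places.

0.9341, 0.2128

Euler on (x,y): x_{n+1} = x_n + h·x', y_{n+1} = y_n + h·y'.
0.000000: (0.300000, 1.110000); f=(1.110000, -0.405000) → (0.610800, 0.996600)
0.280000: (0.610800, 0.996600); f=(0.820200, -1.104580) → (0.840456, 0.687318)
0.560000: (0.840456, 0.687318); f=(0.334518, -1.694616) → (0.934121, 0.212825)
(x(0.84), y(0.84)) ≈ (0.9341, 0.2128)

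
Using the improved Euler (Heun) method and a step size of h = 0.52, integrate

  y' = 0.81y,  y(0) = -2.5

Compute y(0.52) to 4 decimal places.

-3.7748

Heun: k1 = f(x_n, y_n); k2 = f(x_n + h, y_n + h·k1); y_{n+1} = y_n + (h/2)·(k1 + k2).
x=0.000000, y=-2.500000:
  k1 = f(0.000000, -2.500000) = -2.025000
  k2 = f(0.520000, -3.553000) = -2.877930
  y ← -2.500000 + (0.52/2)·(-2.025000 + (-2.877930)) = -3.774762
y(0.52) ≈ -3.7748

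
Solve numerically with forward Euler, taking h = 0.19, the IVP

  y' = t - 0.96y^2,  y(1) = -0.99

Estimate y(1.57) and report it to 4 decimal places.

-0.8221

Euler: y_{n+1} = y_n + h·f(t_n, y_n).
t=1.000000, y=-0.990000: f=0.059104 → y ← -0.990000 + 0.19·0.059104 = -0.978770
t=1.190000, y=-0.978770: f=0.270328 → y ← -0.978770 + 0.19·0.270328 = -0.927408
t=1.380000, y=-0.927408: f=0.554318 → y ← -0.927408 + 0.19·0.554318 = -0.822087
y(1.57) ≈ -0.8221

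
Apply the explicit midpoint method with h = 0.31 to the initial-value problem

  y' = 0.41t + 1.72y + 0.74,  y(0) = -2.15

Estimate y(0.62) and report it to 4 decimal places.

-5.1547

Midpoint: k1 = f(t_n, y_n); k2 = f(t_n + h/2, y_n + (h/2)·k1); y_{n+1} = y_n + h·k2.
t=0.000000, y=-2.150000:
  k1 = f(0.000000, -2.150000) = -2.958000
  k2 = f(0.155000, -2.608490) = -3.683053
  y ← -2.150000 + 0.31·(-3.683053) = -3.291746
t=0.310000, y=-3.291746:
  k1 = f(0.310000, -3.291746) = -4.794704
  k2 = f(0.465000, -4.034925) = -6.009422
  y ← -3.291746 + 0.31·(-6.009422) = -5.154667
y(0.62) ≈ -5.1547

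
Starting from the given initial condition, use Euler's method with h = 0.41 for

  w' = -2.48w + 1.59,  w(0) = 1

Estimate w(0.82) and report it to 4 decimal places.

Euler: w_{n+1} = w_n + h·f(t_n, w_n).
t=0.000000, w=1.000000: f=-0.890000 → w ← 1.000000 + 0.41·(-0.890000) = 0.635100
t=0.410000, w=0.635100: f=0.014952 → w ← 0.635100 + 0.41·0.014952 = 0.641230
w(0.82) ≈ 0.6412

0.6412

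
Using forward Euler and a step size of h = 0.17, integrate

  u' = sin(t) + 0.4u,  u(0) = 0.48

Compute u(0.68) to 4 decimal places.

0.8008

Euler: u_{n+1} = u_n + h·f(t_n, u_n).
t=0.000000, u=0.480000: f=0.192000 → u ← 0.480000 + 0.17·0.192000 = 0.512640
t=0.170000, u=0.512640: f=0.374238 → u ← 0.512640 + 0.17·0.374238 = 0.576261
t=0.340000, u=0.576261: f=0.563991 → u ← 0.576261 + 0.17·0.563991 = 0.672139
t=0.510000, u=0.672139: f=0.757033 → u ← 0.672139 + 0.17·0.757033 = 0.800835
u(0.68) ≈ 0.8008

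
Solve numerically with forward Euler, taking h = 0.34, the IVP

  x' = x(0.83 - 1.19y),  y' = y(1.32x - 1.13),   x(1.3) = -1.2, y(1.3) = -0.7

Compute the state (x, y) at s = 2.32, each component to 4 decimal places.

Euler on (x,y): x_{n+1} = x_n + h·x', y_{n+1} = y_n + h·y'.
1.300000: (-1.200000, -0.700000); f=(-1.995600, 1.899800) → (-1.878504, -0.054068)
1.640000: (-1.878504, -0.054068); f=(-1.680023, 0.195165) → (-2.449712, 0.012288)
1.980000: (-2.449712, 0.012288); f=(-1.997439, -0.053621) → (-3.128841, -0.005943)
(x(2.32), y(2.32)) ≈ (-3.1288, -0.0059)

-3.1288, -0.0059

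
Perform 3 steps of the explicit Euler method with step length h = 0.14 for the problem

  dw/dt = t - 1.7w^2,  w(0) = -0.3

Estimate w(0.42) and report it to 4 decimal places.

-0.3126

Euler: w_{n+1} = w_n + h·f(t_n, w_n).
t=0.000000, w=-0.300000: f=-0.153000 → w ← -0.300000 + 0.14·(-0.153000) = -0.321420
t=0.140000, w=-0.321420: f=-0.035628 → w ← -0.321420 + 0.14·(-0.035628) = -0.326408
t=0.280000, w=-0.326408: f=0.098878 → w ← -0.326408 + 0.14·0.098878 = -0.312565
w(0.42) ≈ -0.3126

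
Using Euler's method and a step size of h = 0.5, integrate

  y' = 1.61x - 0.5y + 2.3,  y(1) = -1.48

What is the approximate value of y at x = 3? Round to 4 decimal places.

Euler: y_{n+1} = y_n + h·f(x_n, y_n).
x=1.000000, y=-1.480000: f=4.650000 → y ← -1.480000 + 0.5·4.650000 = 0.845000
x=1.500000, y=0.845000: f=4.292500 → y ← 0.845000 + 0.5·4.292500 = 2.991250
x=2.000000, y=2.991250: f=4.024375 → y ← 2.991250 + 0.5·4.024375 = 5.003438
x=2.500000, y=5.003438: f=3.823281 → y ← 5.003438 + 0.5·3.823281 = 6.915078
y(3) ≈ 6.9151

6.9151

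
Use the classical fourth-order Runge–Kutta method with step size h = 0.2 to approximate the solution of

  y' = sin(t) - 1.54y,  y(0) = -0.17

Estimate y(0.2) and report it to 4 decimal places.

RK4: k1 = f(t_n, y_n); k2 = f(t_n + h/2, y_n + (h/2)·k1); k3 = f(t_n + h/2, y_n + (h/2)·k2); k4 = f(t_n + h, y_n + h·k3); y_{n+1} = y_n + (h/6)·(k1 + 2k2 + 2k3 + k4).
t=0.000000, y=-0.170000:
  k1 = f(0.000000, -0.170000) = 0.261800
  k2 = f(0.100000, -0.143820) = 0.321316
  k3 = f(0.100000, -0.137868) = 0.312151
  k4 = f(0.200000, -0.107570) = 0.364327
  y ← -0.170000 + (0.2/6)·(k1 + 2k2 + 2k3 + k4) = -0.106898
y(0.2) ≈ -0.1069

-0.1069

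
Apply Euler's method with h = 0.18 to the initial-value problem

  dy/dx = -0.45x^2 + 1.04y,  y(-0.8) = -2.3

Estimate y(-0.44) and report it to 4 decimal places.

-3.3344

Euler: y_{n+1} = y_n + h·f(x_n, y_n).
x=-0.800000, y=-2.300000: f=-2.680000 → y ← -2.300000 + 0.18·(-2.680000) = -2.782400
x=-0.620000, y=-2.782400: f=-3.066676 → y ← -2.782400 + 0.18·(-3.066676) = -3.334402
y(-0.44) ≈ -3.3344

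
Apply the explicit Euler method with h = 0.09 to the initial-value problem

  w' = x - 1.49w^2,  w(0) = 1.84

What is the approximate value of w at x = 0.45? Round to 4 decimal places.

Euler: w_{n+1} = w_n + h·f(x_n, w_n).
x=0.000000, w=1.840000: f=-5.044544 → w ← 1.840000 + 0.09·(-5.044544) = 1.385991
x=0.090000, w=1.385991: f=-2.772247 → w ← 1.385991 + 0.09·(-2.772247) = 1.136489
x=0.180000, w=1.136489: f=-1.744494 → w ← 1.136489 + 0.09·(-1.744494) = 0.979484
x=0.270000, w=0.979484: f=-1.159490 → w ← 0.979484 + 0.09·(-1.159490) = 0.875130
x=0.360000, w=0.875130: f=-0.781121 → w ← 0.875130 + 0.09·(-0.781121) = 0.804829
w(0.45) ≈ 0.8048

0.8048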